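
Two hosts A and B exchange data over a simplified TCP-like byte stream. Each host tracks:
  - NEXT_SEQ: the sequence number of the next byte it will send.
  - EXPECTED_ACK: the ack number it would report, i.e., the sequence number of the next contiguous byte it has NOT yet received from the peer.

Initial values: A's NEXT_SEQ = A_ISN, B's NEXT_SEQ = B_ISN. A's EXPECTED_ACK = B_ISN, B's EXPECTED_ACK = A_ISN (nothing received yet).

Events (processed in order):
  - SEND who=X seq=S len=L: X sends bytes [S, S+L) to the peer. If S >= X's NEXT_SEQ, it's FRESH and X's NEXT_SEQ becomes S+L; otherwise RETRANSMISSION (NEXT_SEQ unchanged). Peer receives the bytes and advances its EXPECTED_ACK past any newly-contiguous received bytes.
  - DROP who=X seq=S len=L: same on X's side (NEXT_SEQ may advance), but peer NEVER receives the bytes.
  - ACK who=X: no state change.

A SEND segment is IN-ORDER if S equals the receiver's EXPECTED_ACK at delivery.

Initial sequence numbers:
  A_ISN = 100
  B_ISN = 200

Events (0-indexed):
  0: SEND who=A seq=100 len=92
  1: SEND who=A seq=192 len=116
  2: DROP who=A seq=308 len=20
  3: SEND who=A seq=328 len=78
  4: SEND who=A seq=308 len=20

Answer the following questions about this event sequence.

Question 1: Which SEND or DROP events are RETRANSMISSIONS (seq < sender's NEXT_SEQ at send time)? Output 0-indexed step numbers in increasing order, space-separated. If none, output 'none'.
Step 0: SEND seq=100 -> fresh
Step 1: SEND seq=192 -> fresh
Step 2: DROP seq=308 -> fresh
Step 3: SEND seq=328 -> fresh
Step 4: SEND seq=308 -> retransmit

Answer: 4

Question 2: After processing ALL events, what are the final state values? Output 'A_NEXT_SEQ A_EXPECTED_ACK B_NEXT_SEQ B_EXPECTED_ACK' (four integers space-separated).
Answer: 406 200 200 406

Derivation:
After event 0: A_seq=192 A_ack=200 B_seq=200 B_ack=192
After event 1: A_seq=308 A_ack=200 B_seq=200 B_ack=308
After event 2: A_seq=328 A_ack=200 B_seq=200 B_ack=308
After event 3: A_seq=406 A_ack=200 B_seq=200 B_ack=308
After event 4: A_seq=406 A_ack=200 B_seq=200 B_ack=406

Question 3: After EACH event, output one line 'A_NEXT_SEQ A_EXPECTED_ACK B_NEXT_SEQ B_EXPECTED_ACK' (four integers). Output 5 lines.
192 200 200 192
308 200 200 308
328 200 200 308
406 200 200 308
406 200 200 406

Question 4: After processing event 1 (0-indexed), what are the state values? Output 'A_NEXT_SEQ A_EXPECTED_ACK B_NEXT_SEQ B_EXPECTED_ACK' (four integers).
After event 0: A_seq=192 A_ack=200 B_seq=200 B_ack=192
After event 1: A_seq=308 A_ack=200 B_seq=200 B_ack=308

308 200 200 308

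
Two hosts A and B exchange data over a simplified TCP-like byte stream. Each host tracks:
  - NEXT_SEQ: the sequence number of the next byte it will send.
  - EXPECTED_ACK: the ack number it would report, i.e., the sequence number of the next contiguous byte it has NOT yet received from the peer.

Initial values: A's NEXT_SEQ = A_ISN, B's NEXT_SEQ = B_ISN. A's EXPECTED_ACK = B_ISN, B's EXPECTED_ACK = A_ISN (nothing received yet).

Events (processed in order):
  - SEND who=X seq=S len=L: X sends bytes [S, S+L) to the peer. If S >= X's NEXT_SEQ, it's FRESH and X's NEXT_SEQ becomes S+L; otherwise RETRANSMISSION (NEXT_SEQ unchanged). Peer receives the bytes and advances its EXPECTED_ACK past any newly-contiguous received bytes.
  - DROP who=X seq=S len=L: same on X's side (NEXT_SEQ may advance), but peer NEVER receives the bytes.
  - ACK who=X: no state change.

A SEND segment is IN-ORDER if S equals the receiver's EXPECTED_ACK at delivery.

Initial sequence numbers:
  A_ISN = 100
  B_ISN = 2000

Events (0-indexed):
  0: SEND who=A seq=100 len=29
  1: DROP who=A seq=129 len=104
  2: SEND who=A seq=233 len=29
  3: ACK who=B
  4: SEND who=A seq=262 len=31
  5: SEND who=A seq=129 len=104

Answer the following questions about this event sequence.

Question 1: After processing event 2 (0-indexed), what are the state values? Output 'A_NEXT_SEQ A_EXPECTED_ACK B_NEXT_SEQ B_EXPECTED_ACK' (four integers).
After event 0: A_seq=129 A_ack=2000 B_seq=2000 B_ack=129
After event 1: A_seq=233 A_ack=2000 B_seq=2000 B_ack=129
After event 2: A_seq=262 A_ack=2000 B_seq=2000 B_ack=129

262 2000 2000 129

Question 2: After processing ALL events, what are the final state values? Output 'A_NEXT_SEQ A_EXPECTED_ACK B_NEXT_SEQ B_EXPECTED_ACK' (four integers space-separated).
After event 0: A_seq=129 A_ack=2000 B_seq=2000 B_ack=129
After event 1: A_seq=233 A_ack=2000 B_seq=2000 B_ack=129
After event 2: A_seq=262 A_ack=2000 B_seq=2000 B_ack=129
After event 3: A_seq=262 A_ack=2000 B_seq=2000 B_ack=129
After event 4: A_seq=293 A_ack=2000 B_seq=2000 B_ack=129
After event 5: A_seq=293 A_ack=2000 B_seq=2000 B_ack=293

Answer: 293 2000 2000 293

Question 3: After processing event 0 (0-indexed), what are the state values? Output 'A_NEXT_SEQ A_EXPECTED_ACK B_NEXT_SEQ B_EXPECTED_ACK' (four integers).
After event 0: A_seq=129 A_ack=2000 B_seq=2000 B_ack=129

129 2000 2000 129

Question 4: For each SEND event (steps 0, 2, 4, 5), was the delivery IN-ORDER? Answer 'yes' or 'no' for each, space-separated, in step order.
Step 0: SEND seq=100 -> in-order
Step 2: SEND seq=233 -> out-of-order
Step 4: SEND seq=262 -> out-of-order
Step 5: SEND seq=129 -> in-order

Answer: yes no no yes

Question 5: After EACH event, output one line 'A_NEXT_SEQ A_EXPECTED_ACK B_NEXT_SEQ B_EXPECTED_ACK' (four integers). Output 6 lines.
129 2000 2000 129
233 2000 2000 129
262 2000 2000 129
262 2000 2000 129
293 2000 2000 129
293 2000 2000 293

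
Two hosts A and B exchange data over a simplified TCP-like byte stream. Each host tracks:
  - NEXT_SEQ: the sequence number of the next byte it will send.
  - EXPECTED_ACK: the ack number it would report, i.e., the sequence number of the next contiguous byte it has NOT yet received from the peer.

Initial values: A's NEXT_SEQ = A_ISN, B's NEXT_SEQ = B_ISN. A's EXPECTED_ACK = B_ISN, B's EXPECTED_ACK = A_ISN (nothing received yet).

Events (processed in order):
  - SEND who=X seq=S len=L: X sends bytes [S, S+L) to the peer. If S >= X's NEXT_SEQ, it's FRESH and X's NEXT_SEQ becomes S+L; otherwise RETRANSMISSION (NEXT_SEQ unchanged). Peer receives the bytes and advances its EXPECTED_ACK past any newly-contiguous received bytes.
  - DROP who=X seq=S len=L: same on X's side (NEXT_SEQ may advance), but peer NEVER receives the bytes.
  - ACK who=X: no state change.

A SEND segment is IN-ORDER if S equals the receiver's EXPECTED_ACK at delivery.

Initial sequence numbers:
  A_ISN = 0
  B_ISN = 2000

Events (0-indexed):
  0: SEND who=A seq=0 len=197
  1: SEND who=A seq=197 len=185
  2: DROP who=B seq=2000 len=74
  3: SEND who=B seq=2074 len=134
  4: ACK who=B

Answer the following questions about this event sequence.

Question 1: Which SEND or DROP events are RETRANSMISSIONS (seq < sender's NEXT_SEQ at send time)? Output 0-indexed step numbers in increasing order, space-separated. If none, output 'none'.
Answer: none

Derivation:
Step 0: SEND seq=0 -> fresh
Step 1: SEND seq=197 -> fresh
Step 2: DROP seq=2000 -> fresh
Step 3: SEND seq=2074 -> fresh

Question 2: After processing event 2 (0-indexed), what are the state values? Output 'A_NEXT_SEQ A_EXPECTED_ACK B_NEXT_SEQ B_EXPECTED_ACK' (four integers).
After event 0: A_seq=197 A_ack=2000 B_seq=2000 B_ack=197
After event 1: A_seq=382 A_ack=2000 B_seq=2000 B_ack=382
After event 2: A_seq=382 A_ack=2000 B_seq=2074 B_ack=382

382 2000 2074 382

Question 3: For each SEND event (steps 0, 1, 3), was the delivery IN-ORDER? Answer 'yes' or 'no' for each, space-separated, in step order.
Answer: yes yes no

Derivation:
Step 0: SEND seq=0 -> in-order
Step 1: SEND seq=197 -> in-order
Step 3: SEND seq=2074 -> out-of-order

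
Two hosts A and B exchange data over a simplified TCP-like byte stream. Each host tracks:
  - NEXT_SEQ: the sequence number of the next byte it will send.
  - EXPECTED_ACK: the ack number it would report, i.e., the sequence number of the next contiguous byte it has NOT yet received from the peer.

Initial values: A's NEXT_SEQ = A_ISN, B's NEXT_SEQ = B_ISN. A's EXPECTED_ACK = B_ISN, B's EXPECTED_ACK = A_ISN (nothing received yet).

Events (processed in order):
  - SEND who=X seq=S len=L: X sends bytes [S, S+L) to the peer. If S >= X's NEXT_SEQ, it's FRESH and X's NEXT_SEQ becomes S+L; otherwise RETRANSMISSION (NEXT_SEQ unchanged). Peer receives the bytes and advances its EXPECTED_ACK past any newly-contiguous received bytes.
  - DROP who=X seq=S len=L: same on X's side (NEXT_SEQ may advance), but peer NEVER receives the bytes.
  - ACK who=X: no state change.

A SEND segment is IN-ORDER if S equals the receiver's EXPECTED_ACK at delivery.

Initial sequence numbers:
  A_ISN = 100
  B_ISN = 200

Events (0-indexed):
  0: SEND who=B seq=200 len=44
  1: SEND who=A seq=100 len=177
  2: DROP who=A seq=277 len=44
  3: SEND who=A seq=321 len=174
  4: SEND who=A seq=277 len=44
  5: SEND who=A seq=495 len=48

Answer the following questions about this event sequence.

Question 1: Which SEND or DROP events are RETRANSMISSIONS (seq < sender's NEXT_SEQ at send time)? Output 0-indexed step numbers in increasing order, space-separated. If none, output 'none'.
Step 0: SEND seq=200 -> fresh
Step 1: SEND seq=100 -> fresh
Step 2: DROP seq=277 -> fresh
Step 3: SEND seq=321 -> fresh
Step 4: SEND seq=277 -> retransmit
Step 5: SEND seq=495 -> fresh

Answer: 4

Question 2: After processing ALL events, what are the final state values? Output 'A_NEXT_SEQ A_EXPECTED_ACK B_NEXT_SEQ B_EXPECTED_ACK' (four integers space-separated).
Answer: 543 244 244 543

Derivation:
After event 0: A_seq=100 A_ack=244 B_seq=244 B_ack=100
After event 1: A_seq=277 A_ack=244 B_seq=244 B_ack=277
After event 2: A_seq=321 A_ack=244 B_seq=244 B_ack=277
After event 3: A_seq=495 A_ack=244 B_seq=244 B_ack=277
After event 4: A_seq=495 A_ack=244 B_seq=244 B_ack=495
After event 5: A_seq=543 A_ack=244 B_seq=244 B_ack=543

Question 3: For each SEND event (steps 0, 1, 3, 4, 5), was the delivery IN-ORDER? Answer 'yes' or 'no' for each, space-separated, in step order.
Step 0: SEND seq=200 -> in-order
Step 1: SEND seq=100 -> in-order
Step 3: SEND seq=321 -> out-of-order
Step 4: SEND seq=277 -> in-order
Step 5: SEND seq=495 -> in-order

Answer: yes yes no yes yes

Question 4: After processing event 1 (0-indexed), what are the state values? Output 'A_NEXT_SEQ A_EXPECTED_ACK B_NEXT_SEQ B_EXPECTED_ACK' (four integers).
After event 0: A_seq=100 A_ack=244 B_seq=244 B_ack=100
After event 1: A_seq=277 A_ack=244 B_seq=244 B_ack=277

277 244 244 277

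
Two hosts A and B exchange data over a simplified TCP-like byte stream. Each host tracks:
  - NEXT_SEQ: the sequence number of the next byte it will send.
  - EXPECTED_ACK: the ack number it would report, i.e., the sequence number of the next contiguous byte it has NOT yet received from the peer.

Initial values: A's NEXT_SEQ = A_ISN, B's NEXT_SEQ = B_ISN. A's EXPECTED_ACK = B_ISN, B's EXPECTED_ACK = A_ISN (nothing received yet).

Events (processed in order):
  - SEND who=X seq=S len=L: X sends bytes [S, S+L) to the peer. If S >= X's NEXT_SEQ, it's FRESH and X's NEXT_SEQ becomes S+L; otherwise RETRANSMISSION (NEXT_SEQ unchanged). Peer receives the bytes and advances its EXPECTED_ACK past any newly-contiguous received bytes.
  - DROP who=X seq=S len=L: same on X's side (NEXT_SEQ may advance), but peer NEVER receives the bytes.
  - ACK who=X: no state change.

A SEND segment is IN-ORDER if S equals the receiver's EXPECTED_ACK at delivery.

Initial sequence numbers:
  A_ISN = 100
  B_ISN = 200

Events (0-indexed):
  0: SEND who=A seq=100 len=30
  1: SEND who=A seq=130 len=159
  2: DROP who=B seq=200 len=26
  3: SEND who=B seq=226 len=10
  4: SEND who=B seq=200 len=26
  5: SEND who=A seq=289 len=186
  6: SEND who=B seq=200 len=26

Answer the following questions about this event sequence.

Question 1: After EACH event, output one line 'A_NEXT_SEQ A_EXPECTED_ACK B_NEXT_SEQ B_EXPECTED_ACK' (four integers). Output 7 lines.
130 200 200 130
289 200 200 289
289 200 226 289
289 200 236 289
289 236 236 289
475 236 236 475
475 236 236 475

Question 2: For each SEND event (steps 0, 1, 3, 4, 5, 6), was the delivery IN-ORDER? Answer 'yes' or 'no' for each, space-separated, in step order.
Step 0: SEND seq=100 -> in-order
Step 1: SEND seq=130 -> in-order
Step 3: SEND seq=226 -> out-of-order
Step 4: SEND seq=200 -> in-order
Step 5: SEND seq=289 -> in-order
Step 6: SEND seq=200 -> out-of-order

Answer: yes yes no yes yes no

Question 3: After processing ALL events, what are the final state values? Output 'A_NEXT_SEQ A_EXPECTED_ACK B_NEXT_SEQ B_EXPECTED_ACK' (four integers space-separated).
After event 0: A_seq=130 A_ack=200 B_seq=200 B_ack=130
After event 1: A_seq=289 A_ack=200 B_seq=200 B_ack=289
After event 2: A_seq=289 A_ack=200 B_seq=226 B_ack=289
After event 3: A_seq=289 A_ack=200 B_seq=236 B_ack=289
After event 4: A_seq=289 A_ack=236 B_seq=236 B_ack=289
After event 5: A_seq=475 A_ack=236 B_seq=236 B_ack=475
After event 6: A_seq=475 A_ack=236 B_seq=236 B_ack=475

Answer: 475 236 236 475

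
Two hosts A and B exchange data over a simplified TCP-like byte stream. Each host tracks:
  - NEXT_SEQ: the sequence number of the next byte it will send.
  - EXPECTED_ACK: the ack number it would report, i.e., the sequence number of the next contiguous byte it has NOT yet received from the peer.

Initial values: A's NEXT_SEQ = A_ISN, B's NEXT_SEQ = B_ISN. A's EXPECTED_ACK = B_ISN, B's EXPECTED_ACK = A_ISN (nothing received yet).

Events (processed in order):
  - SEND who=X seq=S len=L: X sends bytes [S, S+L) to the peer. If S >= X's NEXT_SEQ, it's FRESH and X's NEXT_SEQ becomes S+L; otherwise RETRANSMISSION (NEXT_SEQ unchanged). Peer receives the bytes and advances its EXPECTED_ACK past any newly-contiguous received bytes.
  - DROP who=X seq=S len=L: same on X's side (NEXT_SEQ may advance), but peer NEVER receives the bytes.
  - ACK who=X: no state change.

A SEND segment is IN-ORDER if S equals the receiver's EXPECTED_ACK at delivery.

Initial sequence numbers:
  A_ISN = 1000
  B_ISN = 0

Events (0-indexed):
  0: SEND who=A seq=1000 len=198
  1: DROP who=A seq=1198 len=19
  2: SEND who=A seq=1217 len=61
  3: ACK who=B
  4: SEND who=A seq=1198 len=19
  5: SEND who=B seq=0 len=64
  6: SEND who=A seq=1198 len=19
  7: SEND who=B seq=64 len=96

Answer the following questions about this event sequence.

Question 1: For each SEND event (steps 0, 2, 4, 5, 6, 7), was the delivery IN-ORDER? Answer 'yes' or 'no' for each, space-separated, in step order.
Answer: yes no yes yes no yes

Derivation:
Step 0: SEND seq=1000 -> in-order
Step 2: SEND seq=1217 -> out-of-order
Step 4: SEND seq=1198 -> in-order
Step 5: SEND seq=0 -> in-order
Step 6: SEND seq=1198 -> out-of-order
Step 7: SEND seq=64 -> in-order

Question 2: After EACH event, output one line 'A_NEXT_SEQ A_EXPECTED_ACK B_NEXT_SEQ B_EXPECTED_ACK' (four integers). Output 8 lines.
1198 0 0 1198
1217 0 0 1198
1278 0 0 1198
1278 0 0 1198
1278 0 0 1278
1278 64 64 1278
1278 64 64 1278
1278 160 160 1278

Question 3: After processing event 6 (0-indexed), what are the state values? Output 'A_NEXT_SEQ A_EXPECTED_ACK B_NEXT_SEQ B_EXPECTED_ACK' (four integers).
After event 0: A_seq=1198 A_ack=0 B_seq=0 B_ack=1198
After event 1: A_seq=1217 A_ack=0 B_seq=0 B_ack=1198
After event 2: A_seq=1278 A_ack=0 B_seq=0 B_ack=1198
After event 3: A_seq=1278 A_ack=0 B_seq=0 B_ack=1198
After event 4: A_seq=1278 A_ack=0 B_seq=0 B_ack=1278
After event 5: A_seq=1278 A_ack=64 B_seq=64 B_ack=1278
After event 6: A_seq=1278 A_ack=64 B_seq=64 B_ack=1278

1278 64 64 1278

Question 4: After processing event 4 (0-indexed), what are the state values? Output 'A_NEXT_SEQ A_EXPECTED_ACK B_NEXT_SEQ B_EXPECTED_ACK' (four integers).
After event 0: A_seq=1198 A_ack=0 B_seq=0 B_ack=1198
After event 1: A_seq=1217 A_ack=0 B_seq=0 B_ack=1198
After event 2: A_seq=1278 A_ack=0 B_seq=0 B_ack=1198
After event 3: A_seq=1278 A_ack=0 B_seq=0 B_ack=1198
After event 4: A_seq=1278 A_ack=0 B_seq=0 B_ack=1278

1278 0 0 1278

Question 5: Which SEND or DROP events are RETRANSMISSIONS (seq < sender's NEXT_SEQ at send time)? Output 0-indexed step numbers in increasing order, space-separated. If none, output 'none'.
Step 0: SEND seq=1000 -> fresh
Step 1: DROP seq=1198 -> fresh
Step 2: SEND seq=1217 -> fresh
Step 4: SEND seq=1198 -> retransmit
Step 5: SEND seq=0 -> fresh
Step 6: SEND seq=1198 -> retransmit
Step 7: SEND seq=64 -> fresh

Answer: 4 6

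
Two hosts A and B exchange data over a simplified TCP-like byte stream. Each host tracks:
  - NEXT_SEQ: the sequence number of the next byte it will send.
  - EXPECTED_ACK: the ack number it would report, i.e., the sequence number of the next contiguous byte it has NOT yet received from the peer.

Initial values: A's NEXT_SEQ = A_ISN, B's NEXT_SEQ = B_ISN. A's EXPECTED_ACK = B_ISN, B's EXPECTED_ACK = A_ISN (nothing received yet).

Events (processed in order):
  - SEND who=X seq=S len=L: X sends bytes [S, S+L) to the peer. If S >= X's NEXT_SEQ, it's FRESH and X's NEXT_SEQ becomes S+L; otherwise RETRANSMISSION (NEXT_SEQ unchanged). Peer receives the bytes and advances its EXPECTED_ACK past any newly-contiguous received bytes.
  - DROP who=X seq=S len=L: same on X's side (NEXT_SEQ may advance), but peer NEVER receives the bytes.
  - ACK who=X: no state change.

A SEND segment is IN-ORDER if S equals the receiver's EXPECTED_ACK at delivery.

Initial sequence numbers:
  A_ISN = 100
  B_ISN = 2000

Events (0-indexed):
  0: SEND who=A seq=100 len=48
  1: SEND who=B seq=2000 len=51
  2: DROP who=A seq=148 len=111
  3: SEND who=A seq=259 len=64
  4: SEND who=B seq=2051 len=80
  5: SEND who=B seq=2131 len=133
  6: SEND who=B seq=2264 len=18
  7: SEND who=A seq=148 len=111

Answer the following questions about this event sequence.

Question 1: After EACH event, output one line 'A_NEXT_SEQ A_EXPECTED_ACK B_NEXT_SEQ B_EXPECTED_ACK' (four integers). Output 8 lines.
148 2000 2000 148
148 2051 2051 148
259 2051 2051 148
323 2051 2051 148
323 2131 2131 148
323 2264 2264 148
323 2282 2282 148
323 2282 2282 323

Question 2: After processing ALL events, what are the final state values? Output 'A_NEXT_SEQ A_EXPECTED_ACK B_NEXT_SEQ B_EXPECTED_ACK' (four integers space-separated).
Answer: 323 2282 2282 323

Derivation:
After event 0: A_seq=148 A_ack=2000 B_seq=2000 B_ack=148
After event 1: A_seq=148 A_ack=2051 B_seq=2051 B_ack=148
After event 2: A_seq=259 A_ack=2051 B_seq=2051 B_ack=148
After event 3: A_seq=323 A_ack=2051 B_seq=2051 B_ack=148
After event 4: A_seq=323 A_ack=2131 B_seq=2131 B_ack=148
After event 5: A_seq=323 A_ack=2264 B_seq=2264 B_ack=148
After event 6: A_seq=323 A_ack=2282 B_seq=2282 B_ack=148
After event 7: A_seq=323 A_ack=2282 B_seq=2282 B_ack=323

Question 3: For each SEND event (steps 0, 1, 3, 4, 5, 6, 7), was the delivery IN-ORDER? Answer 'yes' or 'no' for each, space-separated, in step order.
Step 0: SEND seq=100 -> in-order
Step 1: SEND seq=2000 -> in-order
Step 3: SEND seq=259 -> out-of-order
Step 4: SEND seq=2051 -> in-order
Step 5: SEND seq=2131 -> in-order
Step 6: SEND seq=2264 -> in-order
Step 7: SEND seq=148 -> in-order

Answer: yes yes no yes yes yes yes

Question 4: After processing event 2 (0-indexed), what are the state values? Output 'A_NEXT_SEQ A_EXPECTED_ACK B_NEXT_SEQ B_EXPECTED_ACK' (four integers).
After event 0: A_seq=148 A_ack=2000 B_seq=2000 B_ack=148
After event 1: A_seq=148 A_ack=2051 B_seq=2051 B_ack=148
After event 2: A_seq=259 A_ack=2051 B_seq=2051 B_ack=148

259 2051 2051 148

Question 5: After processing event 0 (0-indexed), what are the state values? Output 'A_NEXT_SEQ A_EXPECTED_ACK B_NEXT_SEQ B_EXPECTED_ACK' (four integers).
After event 0: A_seq=148 A_ack=2000 B_seq=2000 B_ack=148

148 2000 2000 148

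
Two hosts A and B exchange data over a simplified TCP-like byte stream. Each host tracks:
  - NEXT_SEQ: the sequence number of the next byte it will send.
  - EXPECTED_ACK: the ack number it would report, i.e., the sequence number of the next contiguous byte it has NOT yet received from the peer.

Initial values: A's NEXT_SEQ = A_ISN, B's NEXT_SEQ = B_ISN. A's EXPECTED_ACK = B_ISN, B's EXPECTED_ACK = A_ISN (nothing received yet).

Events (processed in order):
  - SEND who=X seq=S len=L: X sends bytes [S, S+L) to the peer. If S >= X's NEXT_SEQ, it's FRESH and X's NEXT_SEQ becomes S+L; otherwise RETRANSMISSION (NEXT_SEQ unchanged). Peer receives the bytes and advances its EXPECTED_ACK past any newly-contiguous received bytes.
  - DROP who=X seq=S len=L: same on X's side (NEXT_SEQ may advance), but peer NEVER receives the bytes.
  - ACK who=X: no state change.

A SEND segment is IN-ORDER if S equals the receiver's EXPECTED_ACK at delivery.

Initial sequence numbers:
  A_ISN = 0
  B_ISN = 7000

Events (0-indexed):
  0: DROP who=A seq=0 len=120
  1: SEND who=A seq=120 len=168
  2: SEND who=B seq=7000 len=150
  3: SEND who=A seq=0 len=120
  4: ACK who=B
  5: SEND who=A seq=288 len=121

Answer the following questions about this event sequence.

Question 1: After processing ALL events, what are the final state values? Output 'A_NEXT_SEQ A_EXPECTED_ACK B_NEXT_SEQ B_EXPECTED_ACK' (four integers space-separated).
After event 0: A_seq=120 A_ack=7000 B_seq=7000 B_ack=0
After event 1: A_seq=288 A_ack=7000 B_seq=7000 B_ack=0
After event 2: A_seq=288 A_ack=7150 B_seq=7150 B_ack=0
After event 3: A_seq=288 A_ack=7150 B_seq=7150 B_ack=288
After event 4: A_seq=288 A_ack=7150 B_seq=7150 B_ack=288
After event 5: A_seq=409 A_ack=7150 B_seq=7150 B_ack=409

Answer: 409 7150 7150 409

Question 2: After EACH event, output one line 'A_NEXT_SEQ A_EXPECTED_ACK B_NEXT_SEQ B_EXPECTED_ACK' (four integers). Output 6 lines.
120 7000 7000 0
288 7000 7000 0
288 7150 7150 0
288 7150 7150 288
288 7150 7150 288
409 7150 7150 409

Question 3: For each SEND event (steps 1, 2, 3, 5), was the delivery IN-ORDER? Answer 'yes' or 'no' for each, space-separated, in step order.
Answer: no yes yes yes

Derivation:
Step 1: SEND seq=120 -> out-of-order
Step 2: SEND seq=7000 -> in-order
Step 3: SEND seq=0 -> in-order
Step 5: SEND seq=288 -> in-order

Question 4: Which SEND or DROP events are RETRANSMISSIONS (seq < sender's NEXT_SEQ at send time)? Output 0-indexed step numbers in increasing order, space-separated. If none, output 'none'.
Step 0: DROP seq=0 -> fresh
Step 1: SEND seq=120 -> fresh
Step 2: SEND seq=7000 -> fresh
Step 3: SEND seq=0 -> retransmit
Step 5: SEND seq=288 -> fresh

Answer: 3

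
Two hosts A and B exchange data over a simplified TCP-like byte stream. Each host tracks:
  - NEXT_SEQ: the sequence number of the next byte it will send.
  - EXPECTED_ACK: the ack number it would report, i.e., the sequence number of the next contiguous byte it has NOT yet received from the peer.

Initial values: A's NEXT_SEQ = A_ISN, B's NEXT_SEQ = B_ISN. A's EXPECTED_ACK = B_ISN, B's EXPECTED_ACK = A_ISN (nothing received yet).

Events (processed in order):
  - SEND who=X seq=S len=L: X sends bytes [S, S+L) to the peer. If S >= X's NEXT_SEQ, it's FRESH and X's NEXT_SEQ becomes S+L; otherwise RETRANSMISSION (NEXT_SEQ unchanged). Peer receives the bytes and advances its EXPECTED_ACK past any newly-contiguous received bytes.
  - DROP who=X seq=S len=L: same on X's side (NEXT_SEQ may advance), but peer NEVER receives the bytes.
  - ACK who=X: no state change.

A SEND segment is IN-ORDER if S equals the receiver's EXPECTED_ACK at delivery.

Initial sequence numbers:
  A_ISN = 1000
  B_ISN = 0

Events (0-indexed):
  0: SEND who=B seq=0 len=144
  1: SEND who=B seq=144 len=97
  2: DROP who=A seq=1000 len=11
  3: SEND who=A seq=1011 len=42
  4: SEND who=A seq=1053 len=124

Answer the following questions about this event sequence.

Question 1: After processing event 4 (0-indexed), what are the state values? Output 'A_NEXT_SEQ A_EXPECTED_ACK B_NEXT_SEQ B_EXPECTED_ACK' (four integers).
After event 0: A_seq=1000 A_ack=144 B_seq=144 B_ack=1000
After event 1: A_seq=1000 A_ack=241 B_seq=241 B_ack=1000
After event 2: A_seq=1011 A_ack=241 B_seq=241 B_ack=1000
After event 3: A_seq=1053 A_ack=241 B_seq=241 B_ack=1000
After event 4: A_seq=1177 A_ack=241 B_seq=241 B_ack=1000

1177 241 241 1000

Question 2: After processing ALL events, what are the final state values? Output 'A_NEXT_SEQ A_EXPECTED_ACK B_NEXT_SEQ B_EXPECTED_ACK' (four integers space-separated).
Answer: 1177 241 241 1000

Derivation:
After event 0: A_seq=1000 A_ack=144 B_seq=144 B_ack=1000
After event 1: A_seq=1000 A_ack=241 B_seq=241 B_ack=1000
After event 2: A_seq=1011 A_ack=241 B_seq=241 B_ack=1000
After event 3: A_seq=1053 A_ack=241 B_seq=241 B_ack=1000
After event 4: A_seq=1177 A_ack=241 B_seq=241 B_ack=1000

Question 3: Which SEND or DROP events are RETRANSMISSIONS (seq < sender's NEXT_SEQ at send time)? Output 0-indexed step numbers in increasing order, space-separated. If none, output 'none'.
Step 0: SEND seq=0 -> fresh
Step 1: SEND seq=144 -> fresh
Step 2: DROP seq=1000 -> fresh
Step 3: SEND seq=1011 -> fresh
Step 4: SEND seq=1053 -> fresh

Answer: none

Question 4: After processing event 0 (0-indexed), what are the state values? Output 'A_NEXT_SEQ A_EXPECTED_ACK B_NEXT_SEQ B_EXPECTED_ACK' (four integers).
After event 0: A_seq=1000 A_ack=144 B_seq=144 B_ack=1000

1000 144 144 1000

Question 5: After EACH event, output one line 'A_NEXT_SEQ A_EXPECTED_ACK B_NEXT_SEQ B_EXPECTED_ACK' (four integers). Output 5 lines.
1000 144 144 1000
1000 241 241 1000
1011 241 241 1000
1053 241 241 1000
1177 241 241 1000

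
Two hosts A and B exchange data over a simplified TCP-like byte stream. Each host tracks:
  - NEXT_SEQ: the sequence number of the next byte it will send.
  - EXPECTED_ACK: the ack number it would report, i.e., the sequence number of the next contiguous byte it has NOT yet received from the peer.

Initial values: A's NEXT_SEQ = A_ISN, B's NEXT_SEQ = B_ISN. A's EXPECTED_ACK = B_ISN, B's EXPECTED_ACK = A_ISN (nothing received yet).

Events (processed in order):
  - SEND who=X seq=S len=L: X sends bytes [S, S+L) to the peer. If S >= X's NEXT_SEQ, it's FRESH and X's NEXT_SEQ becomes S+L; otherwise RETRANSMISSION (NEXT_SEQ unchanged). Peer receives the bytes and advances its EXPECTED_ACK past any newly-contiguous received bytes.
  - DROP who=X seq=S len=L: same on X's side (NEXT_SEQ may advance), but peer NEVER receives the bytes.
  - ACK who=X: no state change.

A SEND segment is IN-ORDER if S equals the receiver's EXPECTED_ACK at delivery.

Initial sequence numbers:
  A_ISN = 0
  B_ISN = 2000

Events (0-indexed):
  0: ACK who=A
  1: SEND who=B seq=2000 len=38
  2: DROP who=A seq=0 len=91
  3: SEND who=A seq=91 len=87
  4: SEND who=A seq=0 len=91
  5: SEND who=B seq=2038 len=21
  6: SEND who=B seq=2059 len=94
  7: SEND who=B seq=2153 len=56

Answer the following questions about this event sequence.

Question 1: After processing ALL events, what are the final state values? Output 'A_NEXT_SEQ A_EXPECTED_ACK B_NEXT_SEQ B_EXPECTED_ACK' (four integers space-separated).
After event 0: A_seq=0 A_ack=2000 B_seq=2000 B_ack=0
After event 1: A_seq=0 A_ack=2038 B_seq=2038 B_ack=0
After event 2: A_seq=91 A_ack=2038 B_seq=2038 B_ack=0
After event 3: A_seq=178 A_ack=2038 B_seq=2038 B_ack=0
After event 4: A_seq=178 A_ack=2038 B_seq=2038 B_ack=178
After event 5: A_seq=178 A_ack=2059 B_seq=2059 B_ack=178
After event 6: A_seq=178 A_ack=2153 B_seq=2153 B_ack=178
After event 7: A_seq=178 A_ack=2209 B_seq=2209 B_ack=178

Answer: 178 2209 2209 178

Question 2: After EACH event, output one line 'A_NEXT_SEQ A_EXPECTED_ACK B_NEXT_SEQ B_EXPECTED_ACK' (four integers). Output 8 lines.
0 2000 2000 0
0 2038 2038 0
91 2038 2038 0
178 2038 2038 0
178 2038 2038 178
178 2059 2059 178
178 2153 2153 178
178 2209 2209 178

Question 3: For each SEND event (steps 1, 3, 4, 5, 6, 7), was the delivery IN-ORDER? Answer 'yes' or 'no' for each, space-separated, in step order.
Answer: yes no yes yes yes yes

Derivation:
Step 1: SEND seq=2000 -> in-order
Step 3: SEND seq=91 -> out-of-order
Step 4: SEND seq=0 -> in-order
Step 5: SEND seq=2038 -> in-order
Step 6: SEND seq=2059 -> in-order
Step 7: SEND seq=2153 -> in-order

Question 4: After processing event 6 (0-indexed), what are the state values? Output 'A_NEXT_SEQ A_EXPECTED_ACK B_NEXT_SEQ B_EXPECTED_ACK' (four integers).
After event 0: A_seq=0 A_ack=2000 B_seq=2000 B_ack=0
After event 1: A_seq=0 A_ack=2038 B_seq=2038 B_ack=0
After event 2: A_seq=91 A_ack=2038 B_seq=2038 B_ack=0
After event 3: A_seq=178 A_ack=2038 B_seq=2038 B_ack=0
After event 4: A_seq=178 A_ack=2038 B_seq=2038 B_ack=178
After event 5: A_seq=178 A_ack=2059 B_seq=2059 B_ack=178
After event 6: A_seq=178 A_ack=2153 B_seq=2153 B_ack=178

178 2153 2153 178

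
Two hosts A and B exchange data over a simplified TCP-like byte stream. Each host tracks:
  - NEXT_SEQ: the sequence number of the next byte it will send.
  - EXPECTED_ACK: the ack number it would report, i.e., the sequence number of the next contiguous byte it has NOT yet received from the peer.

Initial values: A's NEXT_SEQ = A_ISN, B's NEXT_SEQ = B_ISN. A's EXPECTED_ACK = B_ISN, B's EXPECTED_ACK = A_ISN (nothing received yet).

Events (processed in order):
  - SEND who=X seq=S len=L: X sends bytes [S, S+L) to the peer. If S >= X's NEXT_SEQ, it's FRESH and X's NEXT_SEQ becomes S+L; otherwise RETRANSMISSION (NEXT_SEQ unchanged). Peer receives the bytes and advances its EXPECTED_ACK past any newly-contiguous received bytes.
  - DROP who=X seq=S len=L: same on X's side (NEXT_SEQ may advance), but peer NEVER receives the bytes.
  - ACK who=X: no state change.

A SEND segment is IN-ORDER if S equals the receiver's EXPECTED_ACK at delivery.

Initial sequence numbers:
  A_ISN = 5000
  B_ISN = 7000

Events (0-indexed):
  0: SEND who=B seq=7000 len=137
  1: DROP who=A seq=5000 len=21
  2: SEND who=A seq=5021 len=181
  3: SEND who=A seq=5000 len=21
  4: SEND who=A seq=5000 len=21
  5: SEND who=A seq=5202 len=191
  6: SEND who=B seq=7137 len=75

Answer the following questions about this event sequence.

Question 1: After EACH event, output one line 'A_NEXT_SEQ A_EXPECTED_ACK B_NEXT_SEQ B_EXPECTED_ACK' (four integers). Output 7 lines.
5000 7137 7137 5000
5021 7137 7137 5000
5202 7137 7137 5000
5202 7137 7137 5202
5202 7137 7137 5202
5393 7137 7137 5393
5393 7212 7212 5393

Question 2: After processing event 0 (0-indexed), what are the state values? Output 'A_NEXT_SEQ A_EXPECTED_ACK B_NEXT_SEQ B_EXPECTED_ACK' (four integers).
After event 0: A_seq=5000 A_ack=7137 B_seq=7137 B_ack=5000

5000 7137 7137 5000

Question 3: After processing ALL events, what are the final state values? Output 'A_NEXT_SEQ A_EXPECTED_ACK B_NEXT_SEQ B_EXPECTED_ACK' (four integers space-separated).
After event 0: A_seq=5000 A_ack=7137 B_seq=7137 B_ack=5000
After event 1: A_seq=5021 A_ack=7137 B_seq=7137 B_ack=5000
After event 2: A_seq=5202 A_ack=7137 B_seq=7137 B_ack=5000
After event 3: A_seq=5202 A_ack=7137 B_seq=7137 B_ack=5202
After event 4: A_seq=5202 A_ack=7137 B_seq=7137 B_ack=5202
After event 5: A_seq=5393 A_ack=7137 B_seq=7137 B_ack=5393
After event 6: A_seq=5393 A_ack=7212 B_seq=7212 B_ack=5393

Answer: 5393 7212 7212 5393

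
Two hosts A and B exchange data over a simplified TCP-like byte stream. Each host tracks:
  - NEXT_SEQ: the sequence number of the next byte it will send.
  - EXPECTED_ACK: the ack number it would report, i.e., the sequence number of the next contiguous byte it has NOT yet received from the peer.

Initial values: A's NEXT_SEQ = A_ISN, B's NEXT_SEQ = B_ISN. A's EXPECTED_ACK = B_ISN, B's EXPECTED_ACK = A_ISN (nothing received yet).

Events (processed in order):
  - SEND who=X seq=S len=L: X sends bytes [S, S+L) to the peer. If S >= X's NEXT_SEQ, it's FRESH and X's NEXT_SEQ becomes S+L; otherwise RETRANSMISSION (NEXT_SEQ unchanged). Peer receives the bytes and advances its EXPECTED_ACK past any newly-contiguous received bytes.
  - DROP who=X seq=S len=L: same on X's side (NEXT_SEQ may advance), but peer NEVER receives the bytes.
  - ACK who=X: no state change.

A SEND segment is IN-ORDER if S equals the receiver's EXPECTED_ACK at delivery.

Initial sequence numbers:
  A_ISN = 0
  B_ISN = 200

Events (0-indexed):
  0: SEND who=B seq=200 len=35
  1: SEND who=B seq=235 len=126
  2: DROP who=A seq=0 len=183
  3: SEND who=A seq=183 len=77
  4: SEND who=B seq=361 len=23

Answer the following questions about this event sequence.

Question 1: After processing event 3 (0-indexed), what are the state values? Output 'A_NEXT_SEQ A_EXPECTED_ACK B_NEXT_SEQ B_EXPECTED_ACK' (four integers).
After event 0: A_seq=0 A_ack=235 B_seq=235 B_ack=0
After event 1: A_seq=0 A_ack=361 B_seq=361 B_ack=0
After event 2: A_seq=183 A_ack=361 B_seq=361 B_ack=0
After event 3: A_seq=260 A_ack=361 B_seq=361 B_ack=0

260 361 361 0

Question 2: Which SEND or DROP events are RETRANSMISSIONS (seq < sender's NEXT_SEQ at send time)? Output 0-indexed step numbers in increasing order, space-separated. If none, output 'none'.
Answer: none

Derivation:
Step 0: SEND seq=200 -> fresh
Step 1: SEND seq=235 -> fresh
Step 2: DROP seq=0 -> fresh
Step 3: SEND seq=183 -> fresh
Step 4: SEND seq=361 -> fresh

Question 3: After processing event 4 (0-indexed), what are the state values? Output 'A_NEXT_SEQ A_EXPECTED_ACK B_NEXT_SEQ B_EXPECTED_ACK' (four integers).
After event 0: A_seq=0 A_ack=235 B_seq=235 B_ack=0
After event 1: A_seq=0 A_ack=361 B_seq=361 B_ack=0
After event 2: A_seq=183 A_ack=361 B_seq=361 B_ack=0
After event 3: A_seq=260 A_ack=361 B_seq=361 B_ack=0
After event 4: A_seq=260 A_ack=384 B_seq=384 B_ack=0

260 384 384 0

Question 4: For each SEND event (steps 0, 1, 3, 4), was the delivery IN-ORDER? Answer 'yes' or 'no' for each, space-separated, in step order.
Step 0: SEND seq=200 -> in-order
Step 1: SEND seq=235 -> in-order
Step 3: SEND seq=183 -> out-of-order
Step 4: SEND seq=361 -> in-order

Answer: yes yes no yes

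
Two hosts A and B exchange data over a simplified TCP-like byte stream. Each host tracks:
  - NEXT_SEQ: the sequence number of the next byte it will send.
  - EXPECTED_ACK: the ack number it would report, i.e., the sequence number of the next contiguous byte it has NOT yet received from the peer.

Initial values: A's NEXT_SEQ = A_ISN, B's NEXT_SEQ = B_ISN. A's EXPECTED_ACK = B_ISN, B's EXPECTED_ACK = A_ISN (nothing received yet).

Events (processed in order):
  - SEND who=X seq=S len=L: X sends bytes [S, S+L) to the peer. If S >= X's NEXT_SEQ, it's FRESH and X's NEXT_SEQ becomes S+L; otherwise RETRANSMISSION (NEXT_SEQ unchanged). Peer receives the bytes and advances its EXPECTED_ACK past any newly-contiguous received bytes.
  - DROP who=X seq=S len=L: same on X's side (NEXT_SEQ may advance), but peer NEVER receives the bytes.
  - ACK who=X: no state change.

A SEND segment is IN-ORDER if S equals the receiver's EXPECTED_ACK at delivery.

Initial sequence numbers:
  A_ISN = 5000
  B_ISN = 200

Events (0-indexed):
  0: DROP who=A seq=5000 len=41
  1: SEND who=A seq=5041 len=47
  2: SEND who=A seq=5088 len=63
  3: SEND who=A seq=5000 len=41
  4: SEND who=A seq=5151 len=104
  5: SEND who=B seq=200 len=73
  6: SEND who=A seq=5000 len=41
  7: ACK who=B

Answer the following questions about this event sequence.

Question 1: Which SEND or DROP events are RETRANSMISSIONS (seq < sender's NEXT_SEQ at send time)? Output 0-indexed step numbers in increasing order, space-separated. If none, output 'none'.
Answer: 3 6

Derivation:
Step 0: DROP seq=5000 -> fresh
Step 1: SEND seq=5041 -> fresh
Step 2: SEND seq=5088 -> fresh
Step 3: SEND seq=5000 -> retransmit
Step 4: SEND seq=5151 -> fresh
Step 5: SEND seq=200 -> fresh
Step 6: SEND seq=5000 -> retransmit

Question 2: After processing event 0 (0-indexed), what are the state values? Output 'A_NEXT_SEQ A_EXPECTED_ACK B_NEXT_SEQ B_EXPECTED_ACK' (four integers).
After event 0: A_seq=5041 A_ack=200 B_seq=200 B_ack=5000

5041 200 200 5000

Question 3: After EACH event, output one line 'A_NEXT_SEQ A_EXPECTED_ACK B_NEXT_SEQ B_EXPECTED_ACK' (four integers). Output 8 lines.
5041 200 200 5000
5088 200 200 5000
5151 200 200 5000
5151 200 200 5151
5255 200 200 5255
5255 273 273 5255
5255 273 273 5255
5255 273 273 5255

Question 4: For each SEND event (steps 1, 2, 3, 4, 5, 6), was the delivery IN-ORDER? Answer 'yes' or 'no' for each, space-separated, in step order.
Answer: no no yes yes yes no

Derivation:
Step 1: SEND seq=5041 -> out-of-order
Step 2: SEND seq=5088 -> out-of-order
Step 3: SEND seq=5000 -> in-order
Step 4: SEND seq=5151 -> in-order
Step 5: SEND seq=200 -> in-order
Step 6: SEND seq=5000 -> out-of-order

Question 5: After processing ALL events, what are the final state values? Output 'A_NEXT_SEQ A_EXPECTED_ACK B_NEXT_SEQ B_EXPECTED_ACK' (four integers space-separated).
Answer: 5255 273 273 5255

Derivation:
After event 0: A_seq=5041 A_ack=200 B_seq=200 B_ack=5000
After event 1: A_seq=5088 A_ack=200 B_seq=200 B_ack=5000
After event 2: A_seq=5151 A_ack=200 B_seq=200 B_ack=5000
After event 3: A_seq=5151 A_ack=200 B_seq=200 B_ack=5151
After event 4: A_seq=5255 A_ack=200 B_seq=200 B_ack=5255
After event 5: A_seq=5255 A_ack=273 B_seq=273 B_ack=5255
After event 6: A_seq=5255 A_ack=273 B_seq=273 B_ack=5255
After event 7: A_seq=5255 A_ack=273 B_seq=273 B_ack=5255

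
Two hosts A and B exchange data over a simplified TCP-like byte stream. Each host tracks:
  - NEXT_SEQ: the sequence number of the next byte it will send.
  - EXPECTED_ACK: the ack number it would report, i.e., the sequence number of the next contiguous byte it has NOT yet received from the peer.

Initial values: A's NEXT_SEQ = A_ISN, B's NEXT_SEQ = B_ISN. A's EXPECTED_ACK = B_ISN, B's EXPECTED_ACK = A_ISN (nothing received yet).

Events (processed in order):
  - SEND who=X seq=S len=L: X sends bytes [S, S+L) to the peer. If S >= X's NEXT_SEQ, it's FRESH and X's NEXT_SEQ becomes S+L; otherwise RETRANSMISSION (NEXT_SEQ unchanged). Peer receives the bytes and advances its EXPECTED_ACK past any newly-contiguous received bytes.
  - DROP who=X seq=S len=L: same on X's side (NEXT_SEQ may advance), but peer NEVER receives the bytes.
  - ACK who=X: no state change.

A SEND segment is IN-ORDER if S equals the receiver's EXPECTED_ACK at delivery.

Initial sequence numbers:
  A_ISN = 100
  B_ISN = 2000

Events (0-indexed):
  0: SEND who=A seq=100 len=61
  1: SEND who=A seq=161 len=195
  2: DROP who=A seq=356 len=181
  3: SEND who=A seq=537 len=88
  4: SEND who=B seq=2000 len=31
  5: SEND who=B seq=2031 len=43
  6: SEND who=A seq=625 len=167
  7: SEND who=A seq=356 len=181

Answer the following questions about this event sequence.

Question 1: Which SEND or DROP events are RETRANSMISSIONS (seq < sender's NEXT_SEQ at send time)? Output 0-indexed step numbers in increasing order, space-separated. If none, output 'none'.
Step 0: SEND seq=100 -> fresh
Step 1: SEND seq=161 -> fresh
Step 2: DROP seq=356 -> fresh
Step 3: SEND seq=537 -> fresh
Step 4: SEND seq=2000 -> fresh
Step 5: SEND seq=2031 -> fresh
Step 6: SEND seq=625 -> fresh
Step 7: SEND seq=356 -> retransmit

Answer: 7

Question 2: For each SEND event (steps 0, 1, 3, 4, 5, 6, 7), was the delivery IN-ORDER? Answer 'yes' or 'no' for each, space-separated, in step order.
Step 0: SEND seq=100 -> in-order
Step 1: SEND seq=161 -> in-order
Step 3: SEND seq=537 -> out-of-order
Step 4: SEND seq=2000 -> in-order
Step 5: SEND seq=2031 -> in-order
Step 6: SEND seq=625 -> out-of-order
Step 7: SEND seq=356 -> in-order

Answer: yes yes no yes yes no yes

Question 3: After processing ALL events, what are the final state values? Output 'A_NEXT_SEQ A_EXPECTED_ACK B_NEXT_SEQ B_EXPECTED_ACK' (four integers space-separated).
After event 0: A_seq=161 A_ack=2000 B_seq=2000 B_ack=161
After event 1: A_seq=356 A_ack=2000 B_seq=2000 B_ack=356
After event 2: A_seq=537 A_ack=2000 B_seq=2000 B_ack=356
After event 3: A_seq=625 A_ack=2000 B_seq=2000 B_ack=356
After event 4: A_seq=625 A_ack=2031 B_seq=2031 B_ack=356
After event 5: A_seq=625 A_ack=2074 B_seq=2074 B_ack=356
After event 6: A_seq=792 A_ack=2074 B_seq=2074 B_ack=356
After event 7: A_seq=792 A_ack=2074 B_seq=2074 B_ack=792

Answer: 792 2074 2074 792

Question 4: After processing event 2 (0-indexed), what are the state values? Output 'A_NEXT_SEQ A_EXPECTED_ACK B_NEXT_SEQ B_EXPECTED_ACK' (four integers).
After event 0: A_seq=161 A_ack=2000 B_seq=2000 B_ack=161
After event 1: A_seq=356 A_ack=2000 B_seq=2000 B_ack=356
After event 2: A_seq=537 A_ack=2000 B_seq=2000 B_ack=356

537 2000 2000 356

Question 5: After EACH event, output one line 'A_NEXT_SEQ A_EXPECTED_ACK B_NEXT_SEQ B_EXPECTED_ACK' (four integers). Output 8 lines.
161 2000 2000 161
356 2000 2000 356
537 2000 2000 356
625 2000 2000 356
625 2031 2031 356
625 2074 2074 356
792 2074 2074 356
792 2074 2074 792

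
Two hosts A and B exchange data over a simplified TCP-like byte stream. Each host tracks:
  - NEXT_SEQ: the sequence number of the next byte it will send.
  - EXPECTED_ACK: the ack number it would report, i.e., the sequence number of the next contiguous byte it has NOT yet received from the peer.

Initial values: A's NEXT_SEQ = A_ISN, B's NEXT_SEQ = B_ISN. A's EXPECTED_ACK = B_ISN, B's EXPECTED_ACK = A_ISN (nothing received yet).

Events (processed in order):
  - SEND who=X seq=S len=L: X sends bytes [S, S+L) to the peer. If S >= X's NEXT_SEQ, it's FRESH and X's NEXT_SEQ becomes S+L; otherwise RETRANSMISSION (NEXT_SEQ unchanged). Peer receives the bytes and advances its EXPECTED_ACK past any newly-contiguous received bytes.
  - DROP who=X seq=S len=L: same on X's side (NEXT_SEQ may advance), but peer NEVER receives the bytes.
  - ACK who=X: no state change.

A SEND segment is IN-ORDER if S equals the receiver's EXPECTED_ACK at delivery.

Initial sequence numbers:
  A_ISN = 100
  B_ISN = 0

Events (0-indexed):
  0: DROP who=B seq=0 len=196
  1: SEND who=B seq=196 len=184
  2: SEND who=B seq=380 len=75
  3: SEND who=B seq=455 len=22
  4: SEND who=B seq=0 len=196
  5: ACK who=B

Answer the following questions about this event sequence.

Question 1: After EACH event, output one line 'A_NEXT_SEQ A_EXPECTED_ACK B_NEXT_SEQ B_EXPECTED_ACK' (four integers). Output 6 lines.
100 0 196 100
100 0 380 100
100 0 455 100
100 0 477 100
100 477 477 100
100 477 477 100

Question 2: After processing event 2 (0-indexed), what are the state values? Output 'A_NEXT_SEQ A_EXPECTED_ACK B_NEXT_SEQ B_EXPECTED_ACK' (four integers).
After event 0: A_seq=100 A_ack=0 B_seq=196 B_ack=100
After event 1: A_seq=100 A_ack=0 B_seq=380 B_ack=100
After event 2: A_seq=100 A_ack=0 B_seq=455 B_ack=100

100 0 455 100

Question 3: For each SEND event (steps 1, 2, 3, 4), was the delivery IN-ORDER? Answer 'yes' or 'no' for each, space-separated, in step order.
Step 1: SEND seq=196 -> out-of-order
Step 2: SEND seq=380 -> out-of-order
Step 3: SEND seq=455 -> out-of-order
Step 4: SEND seq=0 -> in-order

Answer: no no no yes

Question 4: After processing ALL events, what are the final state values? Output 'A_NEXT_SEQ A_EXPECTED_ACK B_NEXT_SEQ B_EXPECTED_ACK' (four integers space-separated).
Answer: 100 477 477 100

Derivation:
After event 0: A_seq=100 A_ack=0 B_seq=196 B_ack=100
After event 1: A_seq=100 A_ack=0 B_seq=380 B_ack=100
After event 2: A_seq=100 A_ack=0 B_seq=455 B_ack=100
After event 3: A_seq=100 A_ack=0 B_seq=477 B_ack=100
After event 4: A_seq=100 A_ack=477 B_seq=477 B_ack=100
After event 5: A_seq=100 A_ack=477 B_seq=477 B_ack=100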